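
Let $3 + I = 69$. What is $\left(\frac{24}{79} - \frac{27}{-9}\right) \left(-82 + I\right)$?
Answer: $- \frac{4176}{79} \approx -52.861$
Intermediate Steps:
$I = 66$ ($I = -3 + 69 = 66$)
$\left(\frac{24}{79} - \frac{27}{-9}\right) \left(-82 + I\right) = \left(\frac{24}{79} - \frac{27}{-9}\right) \left(-82 + 66\right) = \left(24 \cdot \frac{1}{79} - -3\right) \left(-16\right) = \left(\frac{24}{79} + 3\right) \left(-16\right) = \frac{261}{79} \left(-16\right) = - \frac{4176}{79}$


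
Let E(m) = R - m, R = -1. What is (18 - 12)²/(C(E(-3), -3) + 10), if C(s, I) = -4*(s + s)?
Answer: -6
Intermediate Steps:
E(m) = -1 - m
C(s, I) = -8*s
(18 - 12)²/(C(E(-3), -3) + 10) = (18 - 12)²/(-8*(-1 - 1*(-3)) + 10) = 6²/(-8*(-1 + 3) + 10) = 36/(-8*2 + 10) = 36/(-16 + 10) = 36/(-6) = 36*(-⅙) = -6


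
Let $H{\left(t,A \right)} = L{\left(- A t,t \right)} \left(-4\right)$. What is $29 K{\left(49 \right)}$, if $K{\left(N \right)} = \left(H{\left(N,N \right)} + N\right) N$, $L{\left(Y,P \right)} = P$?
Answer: $-208887$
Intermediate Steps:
$H{\left(t,A \right)} = - 4 t$ ($H{\left(t,A \right)} = t \left(-4\right) = - 4 t$)
$K{\left(N \right)} = - 3 N^{2}$ ($K{\left(N \right)} = \left(- 4 N + N\right) N = - 3 N N = - 3 N^{2}$)
$29 K{\left(49 \right)} = 29 \left(- 3 \cdot 49^{2}\right) = 29 \left(\left(-3\right) 2401\right) = 29 \left(-7203\right) = -208887$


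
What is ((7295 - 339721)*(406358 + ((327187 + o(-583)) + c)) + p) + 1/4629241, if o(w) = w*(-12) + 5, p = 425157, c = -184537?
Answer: -855629199944698156/4629241 ≈ -1.8483e+11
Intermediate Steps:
o(w) = 5 - 12*w (o(w) = -12*w + 5 = 5 - 12*w)
((7295 - 339721)*(406358 + ((327187 + o(-583)) + c)) + p) + 1/4629241 = ((7295 - 339721)*(406358 + ((327187 + (5 - 12*(-583))) - 184537)) + 425157) + 1/4629241 = (-332426*(406358 + ((327187 + (5 + 6996)) - 184537)) + 425157) + 1/4629241 = (-332426*(406358 + ((327187 + 7001) - 184537)) + 425157) + 1/4629241 = (-332426*(406358 + (334188 - 184537)) + 425157) + 1/4629241 = (-332426*(406358 + 149651) + 425157) + 1/4629241 = (-332426*556009 + 425157) + 1/4629241 = (-184831847834 + 425157) + 1/4629241 = -184831422677 + 1/4629241 = -855629199944698156/4629241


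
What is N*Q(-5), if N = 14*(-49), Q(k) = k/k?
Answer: -686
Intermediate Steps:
Q(k) = 1
N = -686
N*Q(-5) = -686*1 = -686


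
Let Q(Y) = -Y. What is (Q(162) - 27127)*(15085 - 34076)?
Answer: 518245399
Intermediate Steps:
(Q(162) - 27127)*(15085 - 34076) = (-1*162 - 27127)*(15085 - 34076) = (-162 - 27127)*(-18991) = -27289*(-18991) = 518245399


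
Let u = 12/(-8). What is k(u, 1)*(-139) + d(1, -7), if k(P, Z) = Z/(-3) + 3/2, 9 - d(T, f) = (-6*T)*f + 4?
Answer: -1195/6 ≈ -199.17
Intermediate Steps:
u = -3/2 (u = 12*(-⅛) = -3/2 ≈ -1.5000)
d(T, f) = 5 + 6*T*f (d(T, f) = 9 - ((-6*T)*f + 4) = 9 - (-6*T*f + 4) = 9 - (4 - 6*T*f) = 9 + (-4 + 6*T*f) = 5 + 6*T*f)
k(P, Z) = 3/2 - Z/3 (k(P, Z) = Z*(-⅓) + 3*(½) = -Z/3 + 3/2 = 3/2 - Z/3)
k(u, 1)*(-139) + d(1, -7) = (3/2 - ⅓*1)*(-139) + (5 + 6*1*(-7)) = (3/2 - ⅓)*(-139) + (5 - 42) = (7/6)*(-139) - 37 = -973/6 - 37 = -1195/6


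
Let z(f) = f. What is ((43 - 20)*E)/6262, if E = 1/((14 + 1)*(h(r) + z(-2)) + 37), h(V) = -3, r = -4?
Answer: -23/237956 ≈ -9.6656e-5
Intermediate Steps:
E = -1/38 (E = 1/((14 + 1)*(-3 - 2) + 37) = 1/(15*(-5) + 37) = 1/(-75 + 37) = 1/(-38) = -1/38 ≈ -0.026316)
((43 - 20)*E)/6262 = ((43 - 20)*(-1/38))/6262 = (23*(-1/38))*(1/6262) = -23/38*1/6262 = -23/237956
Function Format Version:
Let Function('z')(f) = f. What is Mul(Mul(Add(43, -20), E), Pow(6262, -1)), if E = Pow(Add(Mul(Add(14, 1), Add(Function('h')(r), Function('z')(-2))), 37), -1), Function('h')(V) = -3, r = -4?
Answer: Rational(-23, 237956) ≈ -9.6656e-5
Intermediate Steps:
E = Rational(-1, 38) (E = Pow(Add(Mul(Add(14, 1), Add(-3, -2)), 37), -1) = Pow(Add(Mul(15, -5), 37), -1) = Pow(Add(-75, 37), -1) = Pow(-38, -1) = Rational(-1, 38) ≈ -0.026316)
Mul(Mul(Add(43, -20), E), Pow(6262, -1)) = Mul(Mul(Add(43, -20), Rational(-1, 38)), Pow(6262, -1)) = Mul(Mul(23, Rational(-1, 38)), Rational(1, 6262)) = Mul(Rational(-23, 38), Rational(1, 6262)) = Rational(-23, 237956)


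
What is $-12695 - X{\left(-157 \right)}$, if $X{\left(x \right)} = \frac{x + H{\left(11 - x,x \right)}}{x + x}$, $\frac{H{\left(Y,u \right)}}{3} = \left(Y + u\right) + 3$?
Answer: $- \frac{3986345}{314} \approx -12695.0$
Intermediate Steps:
$H{\left(Y,u \right)} = 9 + 3 Y + 3 u$ ($H{\left(Y,u \right)} = 3 \left(\left(Y + u\right) + 3\right) = 3 \left(3 + Y + u\right) = 9 + 3 Y + 3 u$)
$X{\left(x \right)} = \frac{42 + x}{2 x}$ ($X{\left(x \right)} = \frac{x + \left(9 + 3 \left(11 - x\right) + 3 x\right)}{x + x} = \frac{x + \left(9 - \left(-33 + 3 x\right) + 3 x\right)}{2 x} = \left(x + 42\right) \frac{1}{2 x} = \left(42 + x\right) \frac{1}{2 x} = \frac{42 + x}{2 x}$)
$-12695 - X{\left(-157 \right)} = -12695 - \frac{42 - 157}{2 \left(-157\right)} = -12695 - \frac{1}{2} \left(- \frac{1}{157}\right) \left(-115\right) = -12695 - \frac{115}{314} = - \frac{3986345}{314}$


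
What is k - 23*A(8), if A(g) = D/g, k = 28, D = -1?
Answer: 247/8 ≈ 30.875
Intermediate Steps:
A(g) = -1/g
k - 23*A(8) = 28 - (-23)/8 = 28 - 23*(-⅛) = 28 + 23/8 = 247/8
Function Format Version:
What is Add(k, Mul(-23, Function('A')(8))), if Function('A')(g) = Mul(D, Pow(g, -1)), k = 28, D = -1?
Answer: Rational(247, 8) ≈ 30.875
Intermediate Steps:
Function('A')(g) = Mul(-1, Pow(g, -1))
Add(k, Mul(-23, Function('A')(8))) = Add(28, Mul(-23, Mul(-1, Pow(8, -1)))) = Add(28, Mul(-23, Mul(-1, Rational(1, 8)))) = Add(28, Mul(-23, Rational(-1, 8))) = Add(28, Rational(23, 8)) = Rational(247, 8)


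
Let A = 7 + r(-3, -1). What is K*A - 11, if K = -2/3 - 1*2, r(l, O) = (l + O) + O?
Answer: -49/3 ≈ -16.333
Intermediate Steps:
r(l, O) = l + 2*O (r(l, O) = (O + l) + O = l + 2*O)
K = -8/3 (K = -2*⅓ - 2 = -⅔ - 2 = -8/3 ≈ -2.6667)
A = 2 (A = 7 + (-3 + 2*(-1)) = 7 + (-3 - 2) = 7 - 5 = 2)
K*A - 11 = -8/3*2 - 11 = -16/3 - 11 = -49/3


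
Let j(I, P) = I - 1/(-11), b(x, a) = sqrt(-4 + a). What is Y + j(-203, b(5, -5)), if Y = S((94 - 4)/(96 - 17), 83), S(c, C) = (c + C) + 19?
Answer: -86700/869 ≈ -99.770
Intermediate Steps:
S(c, C) = 19 + C + c (S(c, C) = (C + c) + 19 = 19 + C + c)
Y = 8148/79 (Y = 19 + 83 + (94 - 4)/(96 - 17) = 19 + 83 + 90/79 = 8148/79 ≈ 103.14)
j(I, P) = 1/11 + I (j(I, P) = I - (-1)/11 = I - 1*(-1/11) = I + 1/11 = 1/11 + I)
Y + j(-203, b(5, -5)) = 8148/79 + (1/11 - 203) = 8148/79 - 2232/11 = -86700/869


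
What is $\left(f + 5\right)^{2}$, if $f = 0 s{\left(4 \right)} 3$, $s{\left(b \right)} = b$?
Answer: $25$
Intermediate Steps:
$f = 0$ ($f = 0 \cdot 4 \cdot 3 = 0 \cdot 3 = 0$)
$\left(f + 5\right)^{2} = \left(0 + 5\right)^{2} = 5^{2} = 25$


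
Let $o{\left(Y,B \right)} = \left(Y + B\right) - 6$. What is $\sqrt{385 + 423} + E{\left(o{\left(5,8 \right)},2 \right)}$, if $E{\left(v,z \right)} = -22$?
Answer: $-22 + 2 \sqrt{202} \approx 6.4253$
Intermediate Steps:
$o{\left(Y,B \right)} = -6 + B + Y$ ($o{\left(Y,B \right)} = \left(B + Y\right) - 6 = -6 + B + Y$)
$\sqrt{385 + 423} + E{\left(o{\left(5,8 \right)},2 \right)} = \sqrt{385 + 423} - 22 = \sqrt{808} - 22 = 2 \sqrt{202} - 22 = -22 + 2 \sqrt{202}$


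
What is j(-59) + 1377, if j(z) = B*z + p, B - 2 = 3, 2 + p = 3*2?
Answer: 1086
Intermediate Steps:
p = 4 (p = -2 + 3*2 = -2 + 6 = 4)
B = 5 (B = 2 + 3 = 5)
j(z) = 4 + 5*z (j(z) = 5*z + 4 = 4 + 5*z)
j(-59) + 1377 = (4 + 5*(-59)) + 1377 = (4 - 295) + 1377 = -291 + 1377 = 1086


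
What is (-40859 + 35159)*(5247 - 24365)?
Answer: 108972600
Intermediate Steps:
(-40859 + 35159)*(5247 - 24365) = -5700*(-19118) = 108972600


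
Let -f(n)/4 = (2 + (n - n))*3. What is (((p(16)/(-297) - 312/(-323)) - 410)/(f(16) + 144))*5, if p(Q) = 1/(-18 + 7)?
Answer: -431629183/25325784 ≈ -17.043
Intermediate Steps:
p(Q) = -1/11 (p(Q) = 1/(-11) = -1/11)
f(n) = -24 (f(n) = -4*(2 + (n - n))*3 = -4*(2 + 0)*3 = -8*3 = -4*6 = -24)
(((p(16)/(-297) - 312/(-323)) - 410)/(f(16) + 144))*5 = (((-1/11/(-297) - 312/(-323)) - 410)/(-24 + 144))*5 = (((-1/11*(-1/297) - 312*(-1/323)) - 410)/120)*5 = (((1/3267 + 312/323) - 410)*(1/120))*5 = ((1019627/1055241 - 410)*(1/120))*5 = -431629183/1055241*1/120*5 = -431629183/126628920*5 = -431629183/25325784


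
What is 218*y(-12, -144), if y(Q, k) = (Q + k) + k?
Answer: -65400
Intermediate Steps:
y(Q, k) = Q + 2*k
218*y(-12, -144) = 218*(-12 + 2*(-144)) = 218*(-12 - 288) = 218*(-300) = -65400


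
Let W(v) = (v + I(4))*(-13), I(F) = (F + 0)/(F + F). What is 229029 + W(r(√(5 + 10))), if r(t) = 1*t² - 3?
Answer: 457733/2 ≈ 2.2887e+5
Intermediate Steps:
I(F) = ½ (I(F) = F/((2*F)) = F*(1/(2*F)) = ½)
r(t) = -3 + t² (r(t) = t² - 3 = -3 + t²)
W(v) = -13/2 - 13*v (W(v) = (v + ½)*(-13) = (½ + v)*(-13) = -13/2 - 13*v)
229029 + W(r(√(5 + 10))) = 229029 + (-13/2 - 13*(-3 + (√(5 + 10))²)) = 229029 + (-13/2 - 13*(-3 + (√15)²)) = 229029 + (-13/2 - 13*(-3 + 15)) = 229029 + (-13/2 - 13*12) = 229029 + (-13/2 - 156) = 229029 - 325/2 = 457733/2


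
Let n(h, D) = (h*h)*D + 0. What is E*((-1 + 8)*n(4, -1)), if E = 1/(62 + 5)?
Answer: -112/67 ≈ -1.6716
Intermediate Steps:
n(h, D) = D*h² (n(h, D) = h²*D + 0 = D*h² + 0 = D*h²)
E = 1/67 ≈ 0.014925
E*((-1 + 8)*n(4, -1)) = ((-1 + 8)*(-1*4²))/67 = (7*(-1*16))/67 = (7*(-16))/67 = (1/67)*(-112) = -112/67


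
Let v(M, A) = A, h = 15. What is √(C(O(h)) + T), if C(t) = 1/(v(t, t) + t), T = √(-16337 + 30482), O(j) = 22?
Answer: √(11 + 484*√14145)/22 ≈ 10.907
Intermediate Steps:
T = √14145 ≈ 118.93
C(t) = 1/(2*t) (C(t) = 1/(t + t) = 1/(2*t))
√(C(O(h)) + T) = √((½)/22 + √14145) = √((½)*(1/22) + √14145) = √(1/44 + √14145)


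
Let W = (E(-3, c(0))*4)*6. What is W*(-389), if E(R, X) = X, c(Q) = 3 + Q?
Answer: -28008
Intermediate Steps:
W = 72 (W = ((3 + 0)*4)*6 = (3*4)*6 = 12*6 = 72)
W*(-389) = 72*(-389) = -28008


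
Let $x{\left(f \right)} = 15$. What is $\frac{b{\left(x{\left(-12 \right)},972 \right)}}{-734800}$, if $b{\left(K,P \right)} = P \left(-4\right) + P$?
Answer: $\frac{729}{183700} \approx 0.0039684$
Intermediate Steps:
$b{\left(K,P \right)} = - 3 P$ ($b{\left(K,P \right)} = - 4 P + P = - 3 P$)
$\frac{b{\left(x{\left(-12 \right)},972 \right)}}{-734800} = \frac{\left(-3\right) 972}{-734800} = \left(-2916\right) \left(- \frac{1}{734800}\right) = \frac{729}{183700}$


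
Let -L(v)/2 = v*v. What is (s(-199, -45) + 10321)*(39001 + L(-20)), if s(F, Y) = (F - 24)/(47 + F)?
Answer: 59937942015/152 ≈ 3.9433e+8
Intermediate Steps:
L(v) = -2*v**2 (L(v) = -2*v*v = -2*v**2)
s(F, Y) = (-24 + F)/(47 + F)
(s(-199, -45) + 10321)*(39001 + L(-20)) = ((-24 - 199)/(47 - 199) + 10321)*(39001 - 2*(-20)**2) = (-223/(-152) + 10321)*(39001 - 2*400) = (-1/152*(-223) + 10321)*(39001 - 800) = (223/152 + 10321)*38201 = (1569015/152)*38201 = 59937942015/152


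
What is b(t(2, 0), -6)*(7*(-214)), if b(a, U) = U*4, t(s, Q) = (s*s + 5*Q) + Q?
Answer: 35952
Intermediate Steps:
t(s, Q) = s**2 + 6*Q (t(s, Q) = (s**2 + 5*Q) + Q = s**2 + 6*Q)
b(a, U) = 4*U
b(t(2, 0), -6)*(7*(-214)) = (4*(-6))*(7*(-214)) = -24*(-1498) = 35952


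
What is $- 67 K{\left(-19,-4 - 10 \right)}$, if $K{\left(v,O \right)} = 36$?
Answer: $-2412$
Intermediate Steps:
$- 67 K{\left(-19,-4 - 10 \right)} = \left(-67\right) 36 = -2412$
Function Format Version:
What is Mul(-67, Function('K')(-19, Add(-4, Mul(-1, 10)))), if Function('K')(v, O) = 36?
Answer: -2412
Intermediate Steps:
Mul(-67, Function('K')(-19, Add(-4, Mul(-1, 10)))) = Mul(-67, 36) = -2412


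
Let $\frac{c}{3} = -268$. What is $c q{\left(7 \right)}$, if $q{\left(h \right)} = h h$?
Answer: $-39396$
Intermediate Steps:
$q{\left(h \right)} = h^{2}$
$c = -804$ ($c = 3 \left(-268\right) = -804$)
$c q{\left(7 \right)} = - 804 \cdot 7^{2} = \left(-804\right) 49 = -39396$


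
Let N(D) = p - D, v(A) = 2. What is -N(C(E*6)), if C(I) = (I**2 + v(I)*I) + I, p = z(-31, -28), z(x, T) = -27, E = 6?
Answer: 1431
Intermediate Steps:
p = -27
C(I) = I**2 + 3*I (C(I) = (I**2 + 2*I) + I = I**2 + 3*I)
N(D) = -27 - D
-N(C(E*6)) = -(-27 - 6*6*(3 + 6*6)) = -(-27 - 36*(3 + 36)) = -(-27 - 36*39) = -(-27 - 1*1404) = -(-27 - 1404) = -1*(-1431) = 1431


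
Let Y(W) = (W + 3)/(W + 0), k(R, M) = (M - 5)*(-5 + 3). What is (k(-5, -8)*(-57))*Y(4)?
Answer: -5187/2 ≈ -2593.5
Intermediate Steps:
k(R, M) = 10 - 2*M (k(R, M) = (-5 + M)*(-2) = 10 - 2*M)
Y(W) = (3 + W)/W
(k(-5, -8)*(-57))*Y(4) = ((10 - 2*(-8))*(-57))*((3 + 4)/4) = ((10 + 16)*(-57))*((¼)*7) = (26*(-57))*(7/4) = -1482*7/4 = -5187/2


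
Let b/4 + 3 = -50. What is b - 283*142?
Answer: -40398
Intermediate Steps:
b = -212 (b = -12 + 4*(-50) = -12 - 200 = -212)
b - 283*142 = -212 - 283*142 = -212 - 40186 = -40398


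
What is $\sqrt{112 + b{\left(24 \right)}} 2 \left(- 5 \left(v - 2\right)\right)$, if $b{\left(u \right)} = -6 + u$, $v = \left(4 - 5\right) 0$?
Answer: $20 \sqrt{130} \approx 228.04$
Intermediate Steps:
$v = 0$ ($v = \left(-1\right) 0 = 0$)
$\sqrt{112 + b{\left(24 \right)}} 2 \left(- 5 \left(v - 2\right)\right) = \sqrt{112 + \left(-6 + 24\right)} 2 \left(- 5 \left(0 - 2\right)\right) = \sqrt{112 + 18} \cdot 2 \left(\left(-5\right) \left(-2\right)\right) = \sqrt{130} \cdot 2 \cdot 10 = \sqrt{130} \cdot 20 = 20 \sqrt{130}$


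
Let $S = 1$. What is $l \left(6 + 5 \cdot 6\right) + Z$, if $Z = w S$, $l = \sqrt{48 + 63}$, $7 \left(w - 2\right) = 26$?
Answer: $\frac{40}{7} + 36 \sqrt{111} \approx 385.0$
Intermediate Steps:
$w = \frac{40}{7}$ ($w = 2 + \frac{1}{7} \cdot 26 = 2 + \frac{26}{7} = \frac{40}{7} \approx 5.7143$)
$l = \sqrt{111} \approx 10.536$
$Z = \frac{40}{7}$ ($Z = \frac{40}{7} \cdot 1 = \frac{40}{7} \approx 5.7143$)
$l \left(6 + 5 \cdot 6\right) + Z = \sqrt{111} \left(6 + 5 \cdot 6\right) + \frac{40}{7} = \sqrt{111} \left(6 + 30\right) + \frac{40}{7} = \sqrt{111} \cdot 36 + \frac{40}{7} = 36 \sqrt{111} + \frac{40}{7} = \frac{40}{7} + 36 \sqrt{111}$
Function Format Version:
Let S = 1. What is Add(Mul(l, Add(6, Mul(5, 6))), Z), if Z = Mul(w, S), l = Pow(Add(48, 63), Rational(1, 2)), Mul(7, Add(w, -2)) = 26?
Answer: Add(Rational(40, 7), Mul(36, Pow(111, Rational(1, 2)))) ≈ 385.00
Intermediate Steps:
w = Rational(40, 7) (w = Add(2, Mul(Rational(1, 7), 26)) = Add(2, Rational(26, 7)) = Rational(40, 7) ≈ 5.7143)
l = Pow(111, Rational(1, 2)) ≈ 10.536
Z = Rational(40, 7) (Z = Mul(Rational(40, 7), 1) = Rational(40, 7) ≈ 5.7143)
Add(Mul(l, Add(6, Mul(5, 6))), Z) = Add(Mul(Pow(111, Rational(1, 2)), Add(6, Mul(5, 6))), Rational(40, 7)) = Add(Mul(Pow(111, Rational(1, 2)), Add(6, 30)), Rational(40, 7)) = Add(Mul(Pow(111, Rational(1, 2)), 36), Rational(40, 7)) = Add(Mul(36, Pow(111, Rational(1, 2))), Rational(40, 7)) = Add(Rational(40, 7), Mul(36, Pow(111, Rational(1, 2))))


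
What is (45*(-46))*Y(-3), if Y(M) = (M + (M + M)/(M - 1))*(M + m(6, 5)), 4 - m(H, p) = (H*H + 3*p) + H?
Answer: -173880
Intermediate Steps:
m(H, p) = 4 - H - H² - 3*p (m(H, p) = 4 - ((H*H + 3*p) + H) = 4 - ((H² + 3*p) + H) = 4 - (H + H² + 3*p) = 4 + (-H - H² - 3*p) = 4 - H - H² - 3*p)
Y(M) = (-53 + M)*(M + 2*M/(-1 + M)) (Y(M) = (M + (M + M)/(M - 1))*(M + (4 - 1*6 - 1*6² - 3*5)) = (M + (2*M)/(-1 + M))*(M + (4 - 6 - 1*36 - 15)) = (M + 2*M/(-1 + M))*(M + (4 - 6 - 36 - 15)) = (M + 2*M/(-1 + M))*(M - 53) = (M + 2*M/(-1 + M))*(-53 + M) = (-53 + M)*(M + 2*M/(-1 + M)))
(45*(-46))*Y(-3) = (45*(-46))*(-3*(-53 + (-3)² - 52*(-3))/(-1 - 3)) = -(-6210)*(-53 + 9 + 156)/(-4) = -(-6210)*(-1)*112/4 = -2070*84 = -173880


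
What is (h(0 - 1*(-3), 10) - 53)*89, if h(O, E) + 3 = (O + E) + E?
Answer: -2937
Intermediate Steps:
h(O, E) = -3 + O + 2*E (h(O, E) = -3 + ((O + E) + E) = -3 + ((E + O) + E) = -3 + (O + 2*E) = -3 + O + 2*E)
(h(0 - 1*(-3), 10) - 53)*89 = ((-3 + (0 - 1*(-3)) + 2*10) - 53)*89 = ((-3 + (0 + 3) + 20) - 53)*89 = ((-3 + 3 + 20) - 53)*89 = (20 - 53)*89 = -33*89 = -2937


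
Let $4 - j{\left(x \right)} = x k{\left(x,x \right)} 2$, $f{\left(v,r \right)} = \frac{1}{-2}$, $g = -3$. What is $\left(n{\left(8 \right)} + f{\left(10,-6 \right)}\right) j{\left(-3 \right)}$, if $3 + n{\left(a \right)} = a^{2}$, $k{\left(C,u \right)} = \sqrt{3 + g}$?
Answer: $242$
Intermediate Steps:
$f{\left(v,r \right)} = - \frac{1}{2}$
$k{\left(C,u \right)} = 0$ ($k{\left(C,u \right)} = \sqrt{3 - 3} = \sqrt{0} = 0$)
$n{\left(a \right)} = -3 + a^{2}$
$j{\left(x \right)} = 4$ ($j{\left(x \right)} = 4 - x 0 \cdot 2 = 4 - 0 \cdot 2 = 4 - 0 = 4 + 0 = 4$)
$\left(n{\left(8 \right)} + f{\left(10,-6 \right)}\right) j{\left(-3 \right)} = \left(\left(-3 + 8^{2}\right) - \frac{1}{2}\right) 4 = \left(\left(-3 + 64\right) - \frac{1}{2}\right) 4 = \left(61 - \frac{1}{2}\right) 4 = \frac{121}{2} \cdot 4 = 242$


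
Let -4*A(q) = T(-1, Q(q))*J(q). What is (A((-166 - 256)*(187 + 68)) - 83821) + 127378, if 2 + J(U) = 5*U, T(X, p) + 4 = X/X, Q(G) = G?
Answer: -359982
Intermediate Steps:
T(X, p) = -3 (T(X, p) = -4 + X/X = -4 + 1 = -3)
J(U) = -2 + 5*U
A(q) = -3/2 + 15*q/4 (A(q) = -(-3)*(-2 + 5*q)/4 = -(6 - 15*q)/4 = -3/2 + 15*q/4)
(A((-166 - 256)*(187 + 68)) - 83821) + 127378 = ((-3/2 + 15*((-166 - 256)*(187 + 68))/4) - 83821) + 127378 = ((-3/2 + 15*(-422*255)/4) - 83821) + 127378 = ((-3/2 + (15/4)*(-107610)) - 83821) + 127378 = ((-3/2 - 807075/2) - 83821) + 127378 = (-403539 - 83821) + 127378 = -487360 + 127378 = -359982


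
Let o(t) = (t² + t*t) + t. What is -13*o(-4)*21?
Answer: -7644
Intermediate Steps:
o(t) = t + 2*t² (o(t) = (t² + t²) + t = 2*t² + t = t + 2*t²)
-13*o(-4)*21 = -(-52)*(1 + 2*(-4))*21 = -(-52)*(1 - 8)*21 = -(-52)*(-7)*21 = -13*28*21 = -364*21 = -7644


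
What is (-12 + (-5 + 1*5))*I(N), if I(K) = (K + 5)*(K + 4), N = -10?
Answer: -360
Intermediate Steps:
I(K) = (4 + K)*(5 + K) (I(K) = (5 + K)*(4 + K) = (4 + K)*(5 + K))
(-12 + (-5 + 1*5))*I(N) = (-12 + (-5 + 1*5))*(20 + (-10)² + 9*(-10)) = (-12 + (-5 + 5))*(20 + 100 - 90) = (-12 + 0)*30 = -12*30 = -360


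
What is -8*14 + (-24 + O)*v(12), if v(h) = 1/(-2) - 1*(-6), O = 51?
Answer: 73/2 ≈ 36.500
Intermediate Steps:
v(h) = 11/2 (v(h) = -½ + 6 = 11/2)
-8*14 + (-24 + O)*v(12) = -8*14 + (-24 + 51)*(11/2) = -112 + 27*(11/2) = -112 + 297/2 = 73/2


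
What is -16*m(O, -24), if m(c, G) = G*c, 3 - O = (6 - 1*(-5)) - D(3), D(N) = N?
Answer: -1920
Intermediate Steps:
O = -5 (O = 3 - ((6 - 1*(-5)) - 1*3) = 3 - ((6 + 5) - 3) = 3 - (11 - 3) = 3 - 1*8 = 3 - 8 = -5)
-16*m(O, -24) = -(-384)*(-5) = -16*120 = -1920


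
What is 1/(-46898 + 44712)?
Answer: -1/2186 ≈ -0.00045746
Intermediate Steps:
1/(-46898 + 44712) = 1/(-2186) = -1/2186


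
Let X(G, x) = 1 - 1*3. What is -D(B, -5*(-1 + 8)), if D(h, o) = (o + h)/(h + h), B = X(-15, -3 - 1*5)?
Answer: -37/4 ≈ -9.2500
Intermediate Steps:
X(G, x) = -2 (X(G, x) = 1 - 3 = -2)
B = -2
D(h, o) = (h + o)/(2*h) (D(h, o) = (h + o)/((2*h)) = (h + o)*(1/(2*h)) = (h + o)/(2*h))
-D(B, -5*(-1 + 8)) = -(-2 - 5*(-1 + 8))/(2*(-2)) = -(-1)*(-2 - 5*7)/(2*2) = -(-1)*(-2 - 35)/(2*2) = -(-1)*(-37)/(2*2) = -1*37/4 = -37/4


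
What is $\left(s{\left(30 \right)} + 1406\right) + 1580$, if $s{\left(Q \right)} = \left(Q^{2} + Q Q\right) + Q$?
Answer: $4816$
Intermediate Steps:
$s{\left(Q \right)} = Q + 2 Q^{2}$ ($s{\left(Q \right)} = \left(Q^{2} + Q^{2}\right) + Q = 2 Q^{2} + Q = Q + 2 Q^{2}$)
$\left(s{\left(30 \right)} + 1406\right) + 1580 = \left(30 \left(1 + 2 \cdot 30\right) + 1406\right) + 1580 = \left(30 \left(1 + 60\right) + 1406\right) + 1580 = \left(30 \cdot 61 + 1406\right) + 1580 = \left(1830 + 1406\right) + 1580 = 3236 + 1580 = 4816$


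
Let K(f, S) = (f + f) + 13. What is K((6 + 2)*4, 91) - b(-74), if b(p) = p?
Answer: 151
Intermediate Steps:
K(f, S) = 13 + 2*f (K(f, S) = 2*f + 13 = 13 + 2*f)
K((6 + 2)*4, 91) - b(-74) = (13 + 2*((6 + 2)*4)) - 1*(-74) = (13 + 2*(8*4)) + 74 = (13 + 2*32) + 74 = (13 + 64) + 74 = 77 + 74 = 151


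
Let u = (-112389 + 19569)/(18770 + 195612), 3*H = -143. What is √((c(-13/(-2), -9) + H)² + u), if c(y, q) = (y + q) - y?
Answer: √6775788577390/45939 ≈ 56.663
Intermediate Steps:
H = -143/3 (H = (⅓)*(-143) = -143/3 ≈ -47.667)
c(y, q) = q (c(y, q) = (q + y) - y = q)
u = -6630/15313 (u = -92820/214382 = -92820*1/214382 = -6630/15313 ≈ -0.43297)
√((c(-13/(-2), -9) + H)² + u) = √((-9 - 143/3)² - 6630/15313) = √((-170/3)² - 6630/15313) = √(28900/9 - 6630/15313) = √(442486030/137817) = √6775788577390/45939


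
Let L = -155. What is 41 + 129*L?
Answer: -19954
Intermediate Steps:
41 + 129*L = 41 + 129*(-155) = 41 - 19995 = -19954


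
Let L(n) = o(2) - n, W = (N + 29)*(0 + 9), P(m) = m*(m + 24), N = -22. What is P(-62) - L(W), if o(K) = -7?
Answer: 2426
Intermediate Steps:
P(m) = m*(24 + m)
W = 63 (W = (-22 + 29)*(0 + 9) = 7*9 = 63)
L(n) = -7 - n
P(-62) - L(W) = -62*(24 - 62) - (-7 - 1*63) = -62*(-38) - (-7 - 63) = 2356 - 1*(-70) = 2356 + 70 = 2426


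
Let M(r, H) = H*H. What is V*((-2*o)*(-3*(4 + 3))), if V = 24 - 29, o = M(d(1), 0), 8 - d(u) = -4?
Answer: 0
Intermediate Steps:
d(u) = 12 (d(u) = 8 - 1*(-4) = 8 + 4 = 12)
M(r, H) = H²
o = 0 (o = 0² = 0)
V = -5
V*((-2*o)*(-3*(4 + 3))) = -5*(-2*0)*(-3*(4 + 3)) = -0*(-3*7) = -0*(-21) = -5*0 = 0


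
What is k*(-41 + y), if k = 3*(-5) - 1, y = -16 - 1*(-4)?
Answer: 848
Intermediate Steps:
y = -12 (y = -16 + 4 = -12)
k = -16 (k = -15 - 1 = -16)
k*(-41 + y) = -16*(-41 - 12) = -16*(-53) = 848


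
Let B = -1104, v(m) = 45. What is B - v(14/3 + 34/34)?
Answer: -1149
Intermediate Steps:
B - v(14/3 + 34/34) = -1104 - 1*45 = -1104 - 45 = -1149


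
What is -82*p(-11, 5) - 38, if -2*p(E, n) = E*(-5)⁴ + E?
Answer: -282364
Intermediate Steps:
p(E, n) = -313*E (p(E, n) = -(E*(-5)⁴ + E)/2 = -(E*625 + E)/2 = -(625*E + E)/2 = -313*E)
-82*p(-11, 5) - 38 = -(-25666)*(-11) - 38 = -82*3443 - 38 = -282326 - 38 = -282364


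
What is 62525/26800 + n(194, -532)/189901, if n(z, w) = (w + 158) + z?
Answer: 474749441/203573872 ≈ 2.3321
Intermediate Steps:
n(z, w) = 158 + w + z (n(z, w) = (158 + w) + z = 158 + w + z)
62525/26800 + n(194, -532)/189901 = 62525/26800 + (158 - 532 + 194)/189901 = 62525*(1/26800) - 180*1/189901 = 2501/1072 - 180/189901 = 474749441/203573872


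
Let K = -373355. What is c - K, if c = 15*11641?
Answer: 547970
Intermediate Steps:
c = 174615
c - K = 174615 - 1*(-373355) = 174615 + 373355 = 547970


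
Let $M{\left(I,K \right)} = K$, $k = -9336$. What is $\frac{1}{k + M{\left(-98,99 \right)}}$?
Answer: $- \frac{1}{9237} \approx -0.00010826$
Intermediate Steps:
$\frac{1}{k + M{\left(-98,99 \right)}} = \frac{1}{-9336 + 99} = \frac{1}{-9237} = - \frac{1}{9237}$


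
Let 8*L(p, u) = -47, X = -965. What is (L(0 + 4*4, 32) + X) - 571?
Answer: -12335/8 ≈ -1541.9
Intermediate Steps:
L(p, u) = -47/8 (L(p, u) = (⅛)*(-47) = -47/8)
(L(0 + 4*4, 32) + X) - 571 = (-47/8 - 965) - 571 = -7767/8 - 571 = -12335/8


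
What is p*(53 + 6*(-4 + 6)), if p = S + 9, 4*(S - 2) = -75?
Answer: -2015/4 ≈ -503.75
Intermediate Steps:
S = -67/4 (S = 2 + (¼)*(-75) = 2 - 75/4 = -67/4 ≈ -16.750)
p = -31/4 (p = -67/4 + 9 = -31/4 ≈ -7.7500)
p*(53 + 6*(-4 + 6)) = -31*(53 + 6*(-4 + 6))/4 = -31*(53 + 6*2)/4 = -31*(53 + 12)/4 = -31/4*65 = -2015/4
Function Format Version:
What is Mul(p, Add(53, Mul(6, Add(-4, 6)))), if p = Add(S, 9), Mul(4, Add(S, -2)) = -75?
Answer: Rational(-2015, 4) ≈ -503.75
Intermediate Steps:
S = Rational(-67, 4) (S = Add(2, Mul(Rational(1, 4), -75)) = Add(2, Rational(-75, 4)) = Rational(-67, 4) ≈ -16.750)
p = Rational(-31, 4) (p = Add(Rational(-67, 4), 9) = Rational(-31, 4) ≈ -7.7500)
Mul(p, Add(53, Mul(6, Add(-4, 6)))) = Mul(Rational(-31, 4), Add(53, Mul(6, Add(-4, 6)))) = Mul(Rational(-31, 4), Add(53, Mul(6, 2))) = Mul(Rational(-31, 4), Add(53, 12)) = Mul(Rational(-31, 4), 65) = Rational(-2015, 4)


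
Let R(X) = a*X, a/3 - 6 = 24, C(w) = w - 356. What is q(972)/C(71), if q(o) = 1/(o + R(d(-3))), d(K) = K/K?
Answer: -1/302670 ≈ -3.3039e-6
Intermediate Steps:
C(w) = -356 + w
a = 90 (a = 18 + 3*24 = 18 + 72 = 90)
d(K) = 1
R(X) = 90*X
q(o) = 1/(90 + o) (q(o) = 1/(o + 90*1) = 1/(o + 90) = 1/(90 + o))
q(972)/C(71) = 1/((90 + 972)*(-356 + 71)) = 1/(1062*(-285)) = (1/1062)*(-1/285) = -1/302670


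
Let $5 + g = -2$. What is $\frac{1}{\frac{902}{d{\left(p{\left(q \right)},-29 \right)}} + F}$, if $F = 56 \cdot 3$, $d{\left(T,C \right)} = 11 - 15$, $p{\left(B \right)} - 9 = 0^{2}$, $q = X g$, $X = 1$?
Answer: $- \frac{2}{115} \approx -0.017391$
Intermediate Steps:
$g = -7$ ($g = -5 - 2 = -7$)
$q = -7$ ($q = 1 \left(-7\right) = -7$)
$p{\left(B \right)} = 9$ ($p{\left(B \right)} = 9 + 0^{2} = 9 + 0 = 9$)
$d{\left(T,C \right)} = -4$ ($d{\left(T,C \right)} = 11 - 15 = -4$)
$F = 168$
$\frac{1}{\frac{902}{d{\left(p{\left(q \right)},-29 \right)}} + F} = \frac{1}{\frac{902}{-4} + 168} = \frac{1}{902 \left(- \frac{1}{4}\right) + 168} = \frac{1}{- \frac{451}{2} + 168} = \frac{1}{- \frac{115}{2}} = - \frac{2}{115}$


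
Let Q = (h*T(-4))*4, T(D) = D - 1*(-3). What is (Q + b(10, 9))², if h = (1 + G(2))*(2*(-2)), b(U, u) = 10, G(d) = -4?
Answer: 1444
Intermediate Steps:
T(D) = 3 + D (T(D) = D + 3 = 3 + D)
h = 12 (h = (1 - 4)*(2*(-2)) = -3*(-4) = 12)
Q = -48 (Q = (12*(3 - 4))*4 = (12*(-1))*4 = -12*4 = -48)
(Q + b(10, 9))² = (-48 + 10)² = (-38)² = 1444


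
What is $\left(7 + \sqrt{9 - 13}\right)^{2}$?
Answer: $45 + 28 i \approx 45.0 + 28.0 i$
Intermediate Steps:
$\left(7 + \sqrt{9 - 13}\right)^{2} = \left(7 + \sqrt{-4}\right)^{2} = \left(7 + 2 i\right)^{2}$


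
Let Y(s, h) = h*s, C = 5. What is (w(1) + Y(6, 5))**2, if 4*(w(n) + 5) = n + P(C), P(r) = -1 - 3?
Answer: 9409/16 ≈ 588.06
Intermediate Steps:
P(r) = -4
w(n) = -6 + n/4 (w(n) = -5 + (n - 4)/4 = -5 + (-4 + n)/4 = -5 + (-1 + n/4) = -6 + n/4)
(w(1) + Y(6, 5))**2 = ((-6 + (1/4)*1) + 5*6)**2 = ((-6 + 1/4) + 30)**2 = (-23/4 + 30)**2 = (97/4)**2 = 9409/16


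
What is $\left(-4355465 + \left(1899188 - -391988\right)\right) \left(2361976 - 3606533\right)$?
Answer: $2569125324973$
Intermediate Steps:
$\left(-4355465 + \left(1899188 - -391988\right)\right) \left(2361976 - 3606533\right) = \left(-4355465 + \left(1899188 + 391988\right)\right) \left(-1244557\right) = \left(-4355465 + 2291176\right) \left(-1244557\right) = \left(-2064289\right) \left(-1244557\right) = 2569125324973$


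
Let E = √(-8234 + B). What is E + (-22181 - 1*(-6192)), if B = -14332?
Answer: -15989 + I*√22566 ≈ -15989.0 + 150.22*I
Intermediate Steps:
E = I*√22566 (E = √(-8234 - 14332) = √(-22566) = I*√22566 ≈ 150.22*I)
E + (-22181 - 1*(-6192)) = I*√22566 + (-22181 - 1*(-6192)) = I*√22566 + (-22181 + 6192) = I*√22566 - 15989 = -15989 + I*√22566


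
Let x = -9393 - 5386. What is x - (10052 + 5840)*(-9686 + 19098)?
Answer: -149590283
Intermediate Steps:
x = -14779
x - (10052 + 5840)*(-9686 + 19098) = -14779 - (10052 + 5840)*(-9686 + 19098) = -14779 - 15892*9412 = -14779 - 1*149575504 = -14779 - 149575504 = -149590283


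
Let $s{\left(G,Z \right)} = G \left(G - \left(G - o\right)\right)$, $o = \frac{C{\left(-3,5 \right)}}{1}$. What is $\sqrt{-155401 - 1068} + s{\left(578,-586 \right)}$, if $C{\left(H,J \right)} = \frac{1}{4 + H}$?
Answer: $578 + i \sqrt{156469} \approx 578.0 + 395.56 i$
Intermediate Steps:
$o = 1$ ($o = \frac{1}{\left(4 - 3\right) 1} = 1^{-1} \cdot 1 = 1 \cdot 1 = 1$)
$s{\left(G,Z \right)} = G$ ($s{\left(G,Z \right)} = G \left(G - \left(-1 + G\right)\right) = G 1 = G$)
$\sqrt{-155401 - 1068} + s{\left(578,-586 \right)} = \sqrt{-155401 - 1068} + 578 = \sqrt{-156469} + 578 = i \sqrt{156469} + 578 = 578 + i \sqrt{156469}$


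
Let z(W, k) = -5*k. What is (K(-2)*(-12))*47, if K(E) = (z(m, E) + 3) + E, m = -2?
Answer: -6204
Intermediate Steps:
K(E) = 3 - 4*E (K(E) = (-5*E + 3) + E = (3 - 5*E) + E = 3 - 4*E)
(K(-2)*(-12))*47 = ((3 - 4*(-2))*(-12))*47 = ((3 + 8)*(-12))*47 = (11*(-12))*47 = -132*47 = -6204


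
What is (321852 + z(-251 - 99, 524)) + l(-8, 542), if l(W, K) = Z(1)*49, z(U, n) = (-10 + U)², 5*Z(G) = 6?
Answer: 2257554/5 ≈ 4.5151e+5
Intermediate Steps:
Z(G) = 6/5 (Z(G) = (⅕)*6 = 6/5)
l(W, K) = 294/5 (l(W, K) = (6/5)*49 = 294/5)
(321852 + z(-251 - 99, 524)) + l(-8, 542) = (321852 + (-10 + (-251 - 99))²) + 294/5 = (321852 + (-10 - 350)²) + 294/5 = (321852 + (-360)²) + 294/5 = (321852 + 129600) + 294/5 = 451452 + 294/5 = 2257554/5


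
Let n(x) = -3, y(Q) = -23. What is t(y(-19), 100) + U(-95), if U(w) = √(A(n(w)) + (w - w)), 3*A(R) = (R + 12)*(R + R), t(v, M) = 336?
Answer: 336 + 3*I*√2 ≈ 336.0 + 4.2426*I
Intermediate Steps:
A(R) = 2*R*(12 + R)/3 (A(R) = ((R + 12)*(R + R))/3 = ((12 + R)*(2*R))/3 = (2*R*(12 + R))/3 = 2*R*(12 + R)/3)
U(w) = 3*I*√2 (U(w) = √((⅔)*(-3)*(12 - 3) + (w - w)) = √((⅔)*(-3)*9 + 0) = √(-18 + 0) = √(-18) = 3*I*√2)
t(y(-19), 100) + U(-95) = 336 + 3*I*√2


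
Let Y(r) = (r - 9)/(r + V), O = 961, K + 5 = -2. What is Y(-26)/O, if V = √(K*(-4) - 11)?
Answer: 910/633299 + 35*√17/633299 ≈ 0.0016648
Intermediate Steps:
K = -7 (K = -5 - 2 = -7)
V = √17 (V = √(-7*(-4) - 11) = √(28 - 11) = √17 ≈ 4.1231)
Y(r) = (-9 + r)/(r + √17) (Y(r) = (r - 9)/(r + √17) = (-9 + r)/(r + √17))
Y(-26)/O = ((-9 - 26)/(-26 + √17))/961 = (-35/(-26 + √17))*(1/961) = -35/(-26 + √17)*(1/961) = -35/(961*(-26 + √17))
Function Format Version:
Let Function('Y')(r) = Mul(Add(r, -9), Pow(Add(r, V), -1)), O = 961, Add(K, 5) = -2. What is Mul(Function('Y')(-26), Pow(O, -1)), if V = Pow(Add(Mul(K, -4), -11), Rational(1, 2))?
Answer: Add(Rational(910, 633299), Mul(Rational(35, 633299), Pow(17, Rational(1, 2)))) ≈ 0.0016648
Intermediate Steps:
K = -7 (K = Add(-5, -2) = -7)
V = Pow(17, Rational(1, 2)) (V = Pow(Add(Mul(-7, -4), -11), Rational(1, 2)) = Pow(Add(28, -11), Rational(1, 2)) = Pow(17, Rational(1, 2)) ≈ 4.1231)
Function('Y')(r) = Mul(Pow(Add(r, Pow(17, Rational(1, 2))), -1), Add(-9, r)) (Function('Y')(r) = Mul(Add(r, -9), Pow(Add(r, Pow(17, Rational(1, 2))), -1)) = Mul(Add(-9, r), Pow(Add(r, Pow(17, Rational(1, 2))), -1)) = Mul(Pow(Add(r, Pow(17, Rational(1, 2))), -1), Add(-9, r)))
Mul(Function('Y')(-26), Pow(O, -1)) = Mul(Mul(Pow(Add(-26, Pow(17, Rational(1, 2))), -1), Add(-9, -26)), Pow(961, -1)) = Mul(Mul(Pow(Add(-26, Pow(17, Rational(1, 2))), -1), -35), Rational(1, 961)) = Mul(Mul(-35, Pow(Add(-26, Pow(17, Rational(1, 2))), -1)), Rational(1, 961)) = Mul(Rational(-35, 961), Pow(Add(-26, Pow(17, Rational(1, 2))), -1))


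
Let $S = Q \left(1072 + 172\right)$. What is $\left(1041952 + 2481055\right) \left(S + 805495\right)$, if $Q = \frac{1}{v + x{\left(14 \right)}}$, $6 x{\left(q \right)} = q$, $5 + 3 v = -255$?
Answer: $\frac{717941276574521}{253} \approx 2.8377 \cdot 10^{12}$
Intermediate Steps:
$v = - \frac{260}{3}$ ($v = - \frac{5}{3} + \frac{1}{3} \left(-255\right) = - \frac{5}{3} - 85 = - \frac{260}{3} \approx -86.667$)
$x{\left(q \right)} = \frac{q}{6}$
$Q = - \frac{3}{253}$ ($Q = \frac{1}{- \frac{260}{3} + \frac{1}{6} \cdot 14} = \frac{1}{- \frac{260}{3} + \frac{7}{3}} = \frac{1}{- \frac{253}{3}} = - \frac{3}{253} \approx -0.011858$)
$S = - \frac{3732}{253}$ ($S = - \frac{3 \left(1072 + 172\right)}{253} = \left(- \frac{3}{253}\right) 1244 = - \frac{3732}{253} \approx -14.751$)
$\left(1041952 + 2481055\right) \left(S + 805495\right) = \left(1041952 + 2481055\right) \left(- \frac{3732}{253} + 805495\right) = 3523007 \cdot \frac{203786503}{253} = \frac{717941276574521}{253}$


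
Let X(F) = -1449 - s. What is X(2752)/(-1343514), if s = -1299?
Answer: 25/223919 ≈ 0.00011165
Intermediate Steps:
X(F) = -150 (X(F) = -1449 - 1*(-1299) = -1449 + 1299 = -150)
X(2752)/(-1343514) = -150/(-1343514) = -150*(-1/1343514) = 25/223919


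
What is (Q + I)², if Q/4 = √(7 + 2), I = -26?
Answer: 196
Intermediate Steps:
Q = 12 (Q = 4*√(7 + 2) = 4*√9 = 4*3 = 12)
(Q + I)² = (12 - 26)² = (-14)² = 196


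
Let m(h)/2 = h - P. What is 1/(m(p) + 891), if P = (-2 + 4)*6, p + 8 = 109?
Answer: 1/1069 ≈ 0.00093545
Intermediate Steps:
p = 101 (p = -8 + 109 = 101)
P = 12 (P = 2*6 = 12)
m(h) = -24 + 2*h (m(h) = 2*(h - 1*12) = 2*(h - 12) = 2*(-12 + h) = -24 + 2*h)
1/(m(p) + 891) = 1/((-24 + 2*101) + 891) = 1/((-24 + 202) + 891) = 1/(178 + 891) = 1/1069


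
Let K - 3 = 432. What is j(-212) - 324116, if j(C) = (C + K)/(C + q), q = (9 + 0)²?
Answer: -42459419/131 ≈ -3.2412e+5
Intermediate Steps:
K = 435 (K = 3 + 432 = 435)
q = 81 (q = 9² = 81)
j(C) = (435 + C)/(81 + C) (j(C) = (C + 435)/(C + 81) = (435 + C)/(81 + C))
j(-212) - 324116 = (435 - 212)/(81 - 212) - 324116 = 223/(-131) - 324116 = -1/131*223 - 324116 = -223/131 - 324116 = -42459419/131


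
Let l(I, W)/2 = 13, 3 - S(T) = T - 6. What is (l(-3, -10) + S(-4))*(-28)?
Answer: -1092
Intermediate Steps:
S(T) = 9 - T (S(T) = 3 - (T - 6) = 3 - (-6 + T) = 3 + (6 - T) = 9 - T)
l(I, W) = 26 (l(I, W) = 2*13 = 26)
(l(-3, -10) + S(-4))*(-28) = (26 + (9 - 1*(-4)))*(-28) = (26 + (9 + 4))*(-28) = (26 + 13)*(-28) = 39*(-28) = -1092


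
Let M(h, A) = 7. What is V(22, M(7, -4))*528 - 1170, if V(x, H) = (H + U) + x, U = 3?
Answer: 15726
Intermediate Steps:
V(x, H) = 3 + H + x (V(x, H) = (H + 3) + x = (3 + H) + x = 3 + H + x)
V(22, M(7, -4))*528 - 1170 = (3 + 7 + 22)*528 - 1170 = 32*528 - 1170 = 16896 - 1170 = 15726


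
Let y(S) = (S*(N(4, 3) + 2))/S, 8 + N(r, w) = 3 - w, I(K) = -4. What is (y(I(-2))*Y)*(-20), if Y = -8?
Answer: -960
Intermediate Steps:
N(r, w) = -5 - w (N(r, w) = -8 + (3 - w) = -5 - w)
y(S) = -6 (y(S) = (S*((-5 - 1*3) + 2))/S = (S*((-5 - 3) + 2))/S = (S*(-8 + 2))/S = (S*(-6))/S = (-6*S)/S = -6)
(y(I(-2))*Y)*(-20) = -6*(-8)*(-20) = 48*(-20) = -960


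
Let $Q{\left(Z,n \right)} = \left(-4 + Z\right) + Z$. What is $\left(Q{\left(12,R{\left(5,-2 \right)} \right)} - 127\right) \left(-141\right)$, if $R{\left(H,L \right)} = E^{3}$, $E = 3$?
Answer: $15087$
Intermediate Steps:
$R{\left(H,L \right)} = 27$ ($R{\left(H,L \right)} = 3^{3} = 27$)
$Q{\left(Z,n \right)} = -4 + 2 Z$
$\left(Q{\left(12,R{\left(5,-2 \right)} \right)} - 127\right) \left(-141\right) = \left(\left(-4 + 2 \cdot 12\right) - 127\right) \left(-141\right) = \left(\left(-4 + 24\right) - 127\right) \left(-141\right) = \left(20 - 127\right) \left(-141\right) = \left(-107\right) \left(-141\right) = 15087$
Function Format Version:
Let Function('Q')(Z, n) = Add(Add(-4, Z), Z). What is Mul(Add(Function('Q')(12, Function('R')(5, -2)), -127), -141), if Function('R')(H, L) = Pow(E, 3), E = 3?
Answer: 15087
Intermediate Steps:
Function('R')(H, L) = 27 (Function('R')(H, L) = Pow(3, 3) = 27)
Function('Q')(Z, n) = Add(-4, Mul(2, Z))
Mul(Add(Function('Q')(12, Function('R')(5, -2)), -127), -141) = Mul(Add(Add(-4, Mul(2, 12)), -127), -141) = Mul(Add(Add(-4, 24), -127), -141) = Mul(Add(20, -127), -141) = Mul(-107, -141) = 15087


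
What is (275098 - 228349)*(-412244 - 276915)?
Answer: -32217494091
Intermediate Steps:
(275098 - 228349)*(-412244 - 276915) = 46749*(-689159) = -32217494091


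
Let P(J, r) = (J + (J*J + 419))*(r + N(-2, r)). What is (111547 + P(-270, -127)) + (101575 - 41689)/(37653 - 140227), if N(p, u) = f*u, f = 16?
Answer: -8082895030971/51287 ≈ -1.5760e+8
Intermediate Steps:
N(p, u) = 16*u
P(J, r) = 17*r*(419 + J + J²) (P(J, r) = (J + (J*J + 419))*(r + 16*r) = (J + (J² + 419))*(17*r) = (J + (419 + J²))*(17*r) = (419 + J + J²)*(17*r) = 17*r*(419 + J + J²))
(111547 + P(-270, -127)) + (101575 - 41689)/(37653 - 140227) = (111547 + 17*(-127)*(419 - 270 + (-270)²)) + (101575 - 41689)/(37653 - 140227) = (111547 + 17*(-127)*(419 - 270 + 72900)) + 59886/(-102574) = (111547 + 17*(-127)*73049) + 59886*(-1/102574) = (111547 - 157712791) - 29943/51287 = -157601244 - 29943/51287 = -8082895030971/51287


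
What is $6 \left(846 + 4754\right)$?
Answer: $33600$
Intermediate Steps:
$6 \left(846 + 4754\right) = 6 \cdot 5600 = 33600$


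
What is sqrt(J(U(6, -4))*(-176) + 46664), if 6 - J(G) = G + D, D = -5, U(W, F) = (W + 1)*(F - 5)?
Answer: 58*sqrt(10) ≈ 183.41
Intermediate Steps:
U(W, F) = (1 + W)*(-5 + F)
J(G) = 11 - G (J(G) = 6 - (G - 5) = 6 - (-5 + G) = 6 + (5 - G) = 11 - G)
sqrt(J(U(6, -4))*(-176) + 46664) = sqrt((11 - (-5 - 4 - 5*6 - 4*6))*(-176) + 46664) = sqrt((11 - (-5 - 4 - 30 - 24))*(-176) + 46664) = sqrt((11 - 1*(-63))*(-176) + 46664) = sqrt((11 + 63)*(-176) + 46664) = sqrt(74*(-176) + 46664) = sqrt(-13024 + 46664) = sqrt(33640) = 58*sqrt(10)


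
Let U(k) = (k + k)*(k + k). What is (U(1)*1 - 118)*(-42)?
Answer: 4788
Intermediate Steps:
U(k) = 4*k² (U(k) = (2*k)*(2*k) = 4*k²)
(U(1)*1 - 118)*(-42) = ((4*1²)*1 - 118)*(-42) = ((4*1)*1 - 118)*(-42) = (4*1 - 118)*(-42) = (4 - 118)*(-42) = -114*(-42) = 4788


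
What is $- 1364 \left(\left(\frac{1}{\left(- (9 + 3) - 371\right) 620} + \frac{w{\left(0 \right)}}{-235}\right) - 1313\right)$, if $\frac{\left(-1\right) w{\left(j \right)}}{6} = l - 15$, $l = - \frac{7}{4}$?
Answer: $\frac{161245337583}{90005} \approx 1.7915 \cdot 10^{6}$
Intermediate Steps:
$l = - \frac{7}{4}$ ($l = \left(-7\right) \frac{1}{4} = - \frac{7}{4} \approx -1.75$)
$w{\left(j \right)} = \frac{201}{2}$ ($w{\left(j \right)} = - 6 \left(- \frac{7}{4} - 15\right) = \left(-6\right) \left(- \frac{67}{4}\right) = \frac{201}{2}$)
$- 1364 \left(\left(\frac{1}{\left(- (9 + 3) - 371\right) 620} + \frac{w{\left(0 \right)}}{-235}\right) - 1313\right) = - 1364 \left(\left(\frac{1}{\left(- (9 + 3) - 371\right) 620} + \frac{201}{2 \left(-235\right)}\right) - 1313\right) = - 1364 \left(\left(\frac{1}{\left(-1\right) 12 - 371} \cdot \frac{1}{620} + \frac{201}{2} \left(- \frac{1}{235}\right)\right) - 1313\right) = - 1364 \left(\left(\frac{1}{-12 - 371} \cdot \frac{1}{620} - \frac{201}{470}\right) - 1313\right) = - 1364 \left(\left(\frac{1}{-383} \cdot \frac{1}{620} - \frac{201}{470}\right) - 1313\right) = - 1364 \left(\left(\left(- \frac{1}{383}\right) \frac{1}{620} - \frac{201}{470}\right) - 1313\right) = - 1364 \left(\left(- \frac{1}{237460} - \frac{201}{470}\right) - 1313\right) = - 1364 \left(- \frac{4772993}{11160620} - 1313\right) = \left(-1364\right) \left(- \frac{14658667053}{11160620}\right) = \frac{161245337583}{90005}$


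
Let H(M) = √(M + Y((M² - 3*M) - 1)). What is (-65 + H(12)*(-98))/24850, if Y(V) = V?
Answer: -13/4970 - 7*√119/1775 ≈ -0.045636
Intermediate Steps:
H(M) = √(-1 + M² - 2*M) (H(M) = √(M + ((M² - 3*M) - 1)) = √(M + (-1 + M² - 3*M)) = √(-1 + M² - 2*M))
(-65 + H(12)*(-98))/24850 = (-65 + √(-1 + 12² - 2*12)*(-98))/24850 = (-65 + √(-1 + 144 - 24)*(-98))*(1/24850) = (-65 + √119*(-98))*(1/24850) = (-65 - 98*√119)*(1/24850) = -13/4970 - 7*√119/1775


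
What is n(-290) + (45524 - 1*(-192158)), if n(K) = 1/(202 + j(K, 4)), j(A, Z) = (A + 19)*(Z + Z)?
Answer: 467282811/1966 ≈ 2.3768e+5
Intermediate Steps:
j(A, Z) = 2*Z*(19 + A) (j(A, Z) = (19 + A)*(2*Z) = 2*Z*(19 + A))
n(K) = 1/(354 + 8*K) (n(K) = 1/(202 + 2*4*(19 + K)) = 1/(202 + (152 + 8*K)) = 1/(354 + 8*K))
n(-290) + (45524 - 1*(-192158)) = 1/(2*(177 + 4*(-290))) + (45524 - 1*(-192158)) = 1/(2*(177 - 1160)) + (45524 + 192158) = (½)/(-983) + 237682 = (½)*(-1/983) + 237682 = -1/1966 + 237682 = 467282811/1966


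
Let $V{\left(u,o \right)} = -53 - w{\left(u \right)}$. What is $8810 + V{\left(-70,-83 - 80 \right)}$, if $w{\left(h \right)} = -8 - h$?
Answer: $8695$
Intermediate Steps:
$V{\left(u,o \right)} = -45 + u$ ($V{\left(u,o \right)} = -53 - \left(-8 - u\right) = -53 + \left(8 + u\right) = -45 + u$)
$8810 + V{\left(-70,-83 - 80 \right)} = 8810 - 115 = 8695$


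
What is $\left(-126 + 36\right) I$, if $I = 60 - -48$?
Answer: $-9720$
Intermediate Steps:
$I = 108$ ($I = 60 + 48 = 108$)
$\left(-126 + 36\right) I = \left(-126 + 36\right) 108 = \left(-90\right) 108 = -9720$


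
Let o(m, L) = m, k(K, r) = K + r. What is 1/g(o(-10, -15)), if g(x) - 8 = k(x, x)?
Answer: -1/12 ≈ -0.083333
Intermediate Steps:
g(x) = 8 + 2*x (g(x) = 8 + (x + x) = 8 + 2*x)
1/g(o(-10, -15)) = 1/(8 + 2*(-10)) = 1/(8 - 20) = 1/(-12) = -1/12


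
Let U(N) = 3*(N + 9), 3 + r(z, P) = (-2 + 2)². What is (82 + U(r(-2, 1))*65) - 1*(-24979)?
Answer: 26231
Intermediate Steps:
r(z, P) = -3 (r(z, P) = -3 + (-2 + 2)² = -3 + 0² = -3 + 0 = -3)
U(N) = 27 + 3*N (U(N) = 3*(9 + N) = 27 + 3*N)
(82 + U(r(-2, 1))*65) - 1*(-24979) = (82 + (27 + 3*(-3))*65) - 1*(-24979) = (82 + (27 - 9)*65) + 24979 = (82 + 18*65) + 24979 = (82 + 1170) + 24979 = 1252 + 24979 = 26231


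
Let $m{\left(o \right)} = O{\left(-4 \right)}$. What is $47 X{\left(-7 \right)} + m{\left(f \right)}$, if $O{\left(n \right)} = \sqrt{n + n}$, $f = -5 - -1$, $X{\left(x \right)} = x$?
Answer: $-329 + 2 i \sqrt{2} \approx -329.0 + 2.8284 i$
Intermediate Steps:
$f = -4$ ($f = -5 + 1 = -4$)
$O{\left(n \right)} = \sqrt{2} \sqrt{n}$ ($O{\left(n \right)} = \sqrt{2 n} = \sqrt{2} \sqrt{n}$)
$m{\left(o \right)} = 2 i \sqrt{2}$ ($m{\left(o \right)} = \sqrt{2} \sqrt{-4} = \sqrt{2} \cdot 2 i = 2 i \sqrt{2}$)
$47 X{\left(-7 \right)} + m{\left(f \right)} = 47 \left(-7\right) + 2 i \sqrt{2} = -329 + 2 i \sqrt{2}$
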